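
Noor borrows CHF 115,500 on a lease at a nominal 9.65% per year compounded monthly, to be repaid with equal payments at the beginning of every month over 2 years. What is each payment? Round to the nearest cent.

CHF 5,268.73

With 12 periods per year: i = 0.00804167, n = 24.
PMT = 115500 / ( [1 − (1+0.00804167)^(−24)] / 0.00804167 × (1+i) ) = 115500 / 21.921788 = 5,268.7308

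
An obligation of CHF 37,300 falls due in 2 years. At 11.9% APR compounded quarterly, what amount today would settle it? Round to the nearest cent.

CHF 29,502.20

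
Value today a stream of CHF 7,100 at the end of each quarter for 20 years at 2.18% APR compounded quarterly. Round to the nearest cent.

Periodic rate i = 0.0218/4 = 0.00545; n = 20 × 4 = 80 periods.
PV = 7100 × [1 − (1+0.00545)^(−80)] / 0.00545 = 7100 × 64.700248 = 459,371.7642

CHF 459,371.76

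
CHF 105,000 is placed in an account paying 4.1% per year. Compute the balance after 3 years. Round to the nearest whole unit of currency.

CHF 118,452

105,000 × (1+0.041)^3 = 105,000 × 1.128112 = 118,451.7517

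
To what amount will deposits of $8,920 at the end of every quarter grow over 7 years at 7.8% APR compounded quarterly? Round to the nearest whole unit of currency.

$328,112

Periodic rate i = 0.078/4 = 0.0195; n = 7 × 4 = 28 periods.
FV = PMT · [(1+i)^n − 1] / i = 8920 · 36.783860 = 328,112.0283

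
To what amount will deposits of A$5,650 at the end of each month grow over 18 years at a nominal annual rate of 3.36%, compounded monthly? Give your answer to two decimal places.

A$1,673,488.21

With 12 periods per year: i = 0.0028, n = 216.
FV = PMT · [(1+i)^n − 1] / i = 5650 · 296.192603 = 1,673,488.2075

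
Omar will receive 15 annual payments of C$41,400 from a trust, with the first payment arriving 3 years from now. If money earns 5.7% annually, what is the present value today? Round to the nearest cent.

C$367,051.15

Value one period before first payment (t=2): 41400 × [1 − (1+0.057)^(−15)] / 0.057 = 41400 × 9.905496 = 410,087.5314
Discount back 2 years: 410,087.5314 × (1+0.057)^(−2) = 410,087.5314 × 0.895056 = 367,051.1510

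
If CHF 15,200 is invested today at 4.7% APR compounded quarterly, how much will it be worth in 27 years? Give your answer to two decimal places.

CHF 53,672.35

With 4 periods per year: i = 0.01175, n = 108.
FV = PV·(1+i)^n = 15,200 × 3.531076 = 53,672.3485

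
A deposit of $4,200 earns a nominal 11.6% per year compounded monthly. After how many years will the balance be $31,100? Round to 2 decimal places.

17.34 years

Periodic rate i = 0.116/12 = 0.00966667.
(1+i)^n = 31100/4200 = 7.40476, so n = ln 7.40476 / ln 1.00967 = 208.1157 months
= 208.1157/12 years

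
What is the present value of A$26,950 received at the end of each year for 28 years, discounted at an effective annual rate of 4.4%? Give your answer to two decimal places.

A$429,060.81

Annuity factor a(28|0.044) = 15.920624; PV = 26950 × 15.920624 = 429,060.8073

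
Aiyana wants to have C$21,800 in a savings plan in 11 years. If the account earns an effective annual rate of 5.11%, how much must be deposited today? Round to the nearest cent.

C$12,600.05

Discount factor = (1+0.0511)^(−11) = 0.577984; PV = 21,800 × 0.577984 = 12,600.0450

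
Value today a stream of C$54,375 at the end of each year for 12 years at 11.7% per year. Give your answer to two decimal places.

Annuity factor a(12|0.117) = 6.281446; PV = 54375 × 6.281446 = 341,553.6250

C$341,553.63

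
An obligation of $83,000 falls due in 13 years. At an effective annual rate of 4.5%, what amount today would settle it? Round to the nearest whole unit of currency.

$46,835

Discount factor = (1+0.045)^(−13) = 0.564272; PV = 83,000 × 0.564272 = 46,834.5462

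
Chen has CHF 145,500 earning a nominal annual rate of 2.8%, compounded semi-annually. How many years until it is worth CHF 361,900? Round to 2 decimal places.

32.77 years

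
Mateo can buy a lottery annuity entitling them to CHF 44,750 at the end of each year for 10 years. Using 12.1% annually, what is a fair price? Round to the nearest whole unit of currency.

PV = 44750 × [1 − (1+0.121)^(−10)] / 0.121 = 44750 × 5.627169 = 251,815.8159

CHF 251,816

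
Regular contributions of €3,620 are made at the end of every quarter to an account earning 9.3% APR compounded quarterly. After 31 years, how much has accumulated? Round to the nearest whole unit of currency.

i = 0.093/4 = 0.02325 per quarter; n = 31·4 = 124.
Accumulation factor s(124|0.02325) = 700.546569; FV = 3620 × 700.546569 = 2,535,978.5780

€2,535,979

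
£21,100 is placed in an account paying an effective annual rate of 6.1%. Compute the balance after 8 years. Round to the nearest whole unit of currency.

21,100 × (1+0.061)^8 = 21,100 × 1.605917 = 33,884.8468

£33,885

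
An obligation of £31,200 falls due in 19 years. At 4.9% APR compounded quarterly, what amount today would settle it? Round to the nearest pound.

With 4 periods per year: i = 0.01225, n = 76.
PV = 31,200 / (1 + 0.01225)^76 = 31,200 / 2.522735 = 12,367.5280

£12,368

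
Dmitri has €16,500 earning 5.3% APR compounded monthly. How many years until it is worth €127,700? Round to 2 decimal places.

Periodic rate i = 0.053/12 = 0.00441667.
(1+i)^n = 127700/16500 = 7.73939, so n = ln 7.73939 / ln 1.00442 = 464.3409 months
= 464.3409/12 years

38.70 years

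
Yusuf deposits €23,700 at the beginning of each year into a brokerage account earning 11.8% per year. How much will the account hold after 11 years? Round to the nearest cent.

€541,345.33

FV = 23700 × [(1+0.118)^11 − 1] / 0.118 × (1+i) = 23700 × 22.841575 = 541,345.3326
(Beginning-of-period payments → annuity-due factor ×(1+i).)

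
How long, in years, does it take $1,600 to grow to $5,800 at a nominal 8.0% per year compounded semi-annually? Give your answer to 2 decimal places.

Periodic rate i = 0.08/2 = 0.04.
n = ln(5800/1600) / ln(1+0.04) = ln(3.62500) / 0.039221 = 32.8361 half-years
= 32.8361/2 years

16.42 years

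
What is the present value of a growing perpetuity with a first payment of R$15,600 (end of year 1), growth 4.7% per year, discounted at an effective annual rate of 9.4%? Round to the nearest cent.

R$331,914.89

PV = D₁/(r − g) = 15600/(0.094 − 0.047) = 331,914.8936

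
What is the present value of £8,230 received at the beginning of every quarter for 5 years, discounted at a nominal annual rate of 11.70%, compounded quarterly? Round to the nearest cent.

£126,901.35

With 4 periods per year: i = 0.02925, n = 20.
PV = PMT · [1 − (1+i)^(−n)] / i × (1+i) = 8230 · 15.419362 = 126,901.3522
Payments are at the start of each period, so multiply by (1+i).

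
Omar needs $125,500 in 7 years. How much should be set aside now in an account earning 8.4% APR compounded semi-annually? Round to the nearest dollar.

With 2 periods per year: i = 0.042, n = 14.
PV = 125,500 / (1 + 0.042)^14 = 125,500 / 1.778886 = 70,549.7794

$70,550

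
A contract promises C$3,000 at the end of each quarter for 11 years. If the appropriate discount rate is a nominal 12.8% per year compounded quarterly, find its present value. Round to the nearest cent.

C$70,304.22

Periodic rate i = 0.128/4 = 0.032; n = 11 × 4 = 44 periods.
PV = PMT · [1 − (1+i)^(−n)] / i = 3000 · 23.434742 = 70,304.2249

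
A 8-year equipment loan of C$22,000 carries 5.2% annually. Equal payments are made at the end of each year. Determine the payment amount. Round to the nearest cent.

C$3,431.45

Annuity-PV factor = 6.411280; PMT = 22000 / 6.411280 = 3,431.4523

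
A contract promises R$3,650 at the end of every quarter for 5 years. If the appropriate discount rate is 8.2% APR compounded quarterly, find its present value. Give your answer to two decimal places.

i = 0.082/4 = 0.0205 per quarter; n = 5·4 = 20.
PV = 3650 × [1 − (1+0.0205)^(−20)] / 0.0205 = 3650 × 16.272809 = 59,395.7534

R$59,395.75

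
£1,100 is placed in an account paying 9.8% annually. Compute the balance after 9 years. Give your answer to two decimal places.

FV = 1,100 × (1 + 0.098)^9 = 2,551.6068

£2,551.61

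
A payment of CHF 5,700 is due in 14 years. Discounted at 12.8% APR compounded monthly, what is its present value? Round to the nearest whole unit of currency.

i = 0.128/12 = 0.0106667 per month; n = 14·12 = 168.
PV = 5,700 / (1 + 0.0106667)^168 = 5,700 / 5.944760 = 958.8277

CHF 959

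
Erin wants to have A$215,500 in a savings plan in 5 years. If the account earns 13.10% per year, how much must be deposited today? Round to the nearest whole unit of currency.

A$116,449

Discount factor = (1+0.131)^(−5) = 0.540365; PV = 215,500 × 0.540365 = 116,448.5942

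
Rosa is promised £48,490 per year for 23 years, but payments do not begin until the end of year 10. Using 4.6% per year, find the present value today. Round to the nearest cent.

£453,283.39

PV at t=9 (ordinary 23-year annuity): 48490 × a(23|0.046) = 48490 × 14.012086 = 679,446.0377
Discount back 9 years: 679,446.0377 × (1+0.046)^(−9) = 679,446.0377 × 0.667137 = 453,283.3946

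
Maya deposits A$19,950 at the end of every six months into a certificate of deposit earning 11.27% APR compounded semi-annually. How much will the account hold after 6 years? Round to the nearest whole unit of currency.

A$329,470

With 2 periods per year: i = 0.05635, n = 12.
FV = PMT · [(1+i)^n − 1] / i = 19950 · 16.514778 = 329,469.8160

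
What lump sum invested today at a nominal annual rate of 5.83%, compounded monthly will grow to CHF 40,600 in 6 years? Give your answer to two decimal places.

CHF 28,640.31

i = 0.0583/12 = 0.00485833 per month; n = 6·12 = 72.
Discount factor = (1+0.00485833)^(−72) = 0.705426; PV = 40,600 × 0.705426 = 28,640.3066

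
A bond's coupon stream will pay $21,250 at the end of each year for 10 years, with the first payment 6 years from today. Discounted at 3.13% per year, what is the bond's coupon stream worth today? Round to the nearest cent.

$154,353.53

PV at t=5 (ordinary 10-year annuity): 21250 × a(10|0.0313) = 21250 × 8.473888 = 180,070.1212
Discount back 5 years: 180,070.1212 × (1+0.0313)^(−5) = 180,070.1212 × 0.857186 = 154,353.5308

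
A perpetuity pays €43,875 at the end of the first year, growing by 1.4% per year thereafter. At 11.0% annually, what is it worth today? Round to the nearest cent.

€457,031.25

PV = D₁/(r − g) = 43875/(0.11 − 0.014) = 457,031.2500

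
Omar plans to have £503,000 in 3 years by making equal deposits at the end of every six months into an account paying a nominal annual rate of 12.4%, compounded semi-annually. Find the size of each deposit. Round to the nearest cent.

Periodic rate i = 0.124/2 = 0.062; n = 3 × 2 = 6 periods.
PMT = 503000 / ( [(1+0.062)^6 − 1] / 0.062 ) = 503000 / 7.010544 = 71,749.0632

£71,749.06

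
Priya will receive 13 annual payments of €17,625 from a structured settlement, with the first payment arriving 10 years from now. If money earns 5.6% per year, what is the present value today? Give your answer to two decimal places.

Value one period before first payment (t=9): 17625 × [1 − (1+0.056)^(−13)] / 0.056 = 17625 × 9.063253 = 159,739.8289
PV₀ = 159,739.8289 / (1+0.056)^9 = 159,739.8289 / 1.632959 = 97,822.3183

€97,822.32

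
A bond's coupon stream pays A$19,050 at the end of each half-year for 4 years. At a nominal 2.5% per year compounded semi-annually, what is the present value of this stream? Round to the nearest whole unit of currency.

Periodic rate i = 0.025/2 = 0.0125; n = 4 × 2 = 8 periods.
PV = 19050 × [1 − (1+0.0125)^(−8)] / 0.0125 = 19050 × 7.568124 = 144,172.7678

A$144,173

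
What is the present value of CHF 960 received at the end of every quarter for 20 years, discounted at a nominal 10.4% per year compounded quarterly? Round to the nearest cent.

CHF 32,186.02

i = 0.104/4 = 0.026 per quarter; n = 20·4 = 80.
Annuity factor a(80|0.026) = 33.527099; PV = 960 × 33.527099 = 32,186.0154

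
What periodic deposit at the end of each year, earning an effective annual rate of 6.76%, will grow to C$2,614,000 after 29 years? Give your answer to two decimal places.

FV-annuity factor = 83.812726; PMT = 2.614e+06 / 83.812726 = 31,188.5810

C$31,188.58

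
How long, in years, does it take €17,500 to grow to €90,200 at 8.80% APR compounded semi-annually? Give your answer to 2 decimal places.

Periodic rate i = 0.088/2 = 0.044.
(1+i)^n = 90200/17500 = 5.15429, so n = ln 5.15429 / ln 1.044 = 38.0829 half-years
= 38.0829/2 years

19.04 years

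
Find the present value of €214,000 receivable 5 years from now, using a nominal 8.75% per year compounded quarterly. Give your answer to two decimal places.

€138,822.00

Periodic rate i = 0.0875/4 = 0.021875; n = 5 × 4 = 20 periods.
PV = FV·(1+i)^(−n) = 214,000 × 0.648701 = 138,821.9967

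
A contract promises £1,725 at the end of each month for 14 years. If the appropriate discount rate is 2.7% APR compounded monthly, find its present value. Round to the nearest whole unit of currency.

£241,100

With 12 periods per year: i = 0.00225, n = 168.
PV = PMT · [1 − (1+i)^(−n)] / i = 1725 · 139.768213 = 241,100.1677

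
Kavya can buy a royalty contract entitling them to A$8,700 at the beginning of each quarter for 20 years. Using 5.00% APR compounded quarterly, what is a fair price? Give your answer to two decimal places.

A$443,843.47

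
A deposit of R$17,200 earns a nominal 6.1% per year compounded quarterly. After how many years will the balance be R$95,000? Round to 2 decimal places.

Periodic rate i = 0.061/4 = 0.01525.
(1+i)^n = 95000/17200 = 5.52326, so n = ln 5.52326 / ln 1.01525 = 112.9158 quarters
= 112.9158/4 years

28.23 years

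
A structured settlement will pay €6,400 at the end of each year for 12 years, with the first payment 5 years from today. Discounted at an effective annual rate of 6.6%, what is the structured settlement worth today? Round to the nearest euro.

€40,219

Value one period before first payment (t=4): 6400 × [1 − (1+0.066)^(−12)] / 0.066 = 6400 × 8.114806 = 51,934.7576
Discount back 4 years: 51,934.7576 × (1+0.066)^(−4) = 51,934.7576 × 0.774410 = 40,218.8168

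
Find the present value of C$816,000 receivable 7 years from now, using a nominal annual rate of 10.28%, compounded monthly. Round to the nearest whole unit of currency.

C$398,568

Periodic rate i = 0.1028/12 = 0.00856667; n = 7 × 12 = 84 periods.
PV = FV·(1+i)^(−n) = 816,000 × 0.488442 = 398,568.4094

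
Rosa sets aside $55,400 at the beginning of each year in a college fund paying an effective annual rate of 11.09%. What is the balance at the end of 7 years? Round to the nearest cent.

FV = PMT · [(1+i)^n − 1] / i × (1+i) = 55400 · 10.898364 = 603,769.3881
Payments are at the start of each period, so multiply by (1+i).

$603,769.39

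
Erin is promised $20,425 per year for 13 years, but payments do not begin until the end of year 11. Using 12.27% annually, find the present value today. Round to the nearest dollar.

$40,700

Value one period before first payment (t=10): 20425 × [1 − (1+0.1227)^(−13)] / 0.1227 = 20425 × 6.339757 = 129,489.5416
PV₀ = 129,489.5416 / (1+0.1227)^10 = 129,489.5416 / 3.181539 = 40,700.2866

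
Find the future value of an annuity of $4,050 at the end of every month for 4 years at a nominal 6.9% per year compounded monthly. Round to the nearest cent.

$223,142.01

With 12 periods per year: i = 0.00575, n = 48.
Accumulation factor s(48|0.00575) = 55.096792; FV = 4050 × 55.096792 = 223,142.0081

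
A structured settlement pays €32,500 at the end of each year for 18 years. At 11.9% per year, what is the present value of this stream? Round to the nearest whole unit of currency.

Annuity factor a(18|0.119) = 7.292879; PV = 32500 × 7.292879 = 237,018.5822

€237,019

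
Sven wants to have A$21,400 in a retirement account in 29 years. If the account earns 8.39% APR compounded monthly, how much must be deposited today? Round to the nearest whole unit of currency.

A$1,894

i = 0.0839/12 = 0.00699167 per month; n = 29·12 = 348.
Discount factor = (1+0.00699167)^(−348) = 0.088511; PV = 21,400 × 0.088511 = 1,894.1254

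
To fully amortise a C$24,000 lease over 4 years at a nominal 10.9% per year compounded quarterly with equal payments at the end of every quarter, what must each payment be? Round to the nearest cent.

C$1,870.72

i = 0.109/4 = 0.02725 per quarter; n = 4·4 = 16.
PMT = 24000 / ( [1 − (1+0.02725)^(−16)] / 0.02725 ) = 24000 / 12.829299 = 1,870.7179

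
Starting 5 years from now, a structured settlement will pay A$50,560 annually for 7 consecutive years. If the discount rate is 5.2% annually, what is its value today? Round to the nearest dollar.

PV at t=4 (ordinary 7-year annuity): 50560 × a(7|0.052) = 50560 × 5.744666 = 290,450.3162
PV₀ = 290,450.3162 / (1+0.052)^4 = 290,450.3162 / 1.224794 = 237,142.2272

A$237,142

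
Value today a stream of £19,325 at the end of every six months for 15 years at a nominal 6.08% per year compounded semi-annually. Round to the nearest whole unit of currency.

£376,828

Periodic rate i = 0.0608/2 = 0.0304; n = 15 × 2 = 30 periods.
PV = 19325 × [1 − (1+0.0304)^(−30)] / 0.0304 = 19325 × 19.499484 = 376,827.5281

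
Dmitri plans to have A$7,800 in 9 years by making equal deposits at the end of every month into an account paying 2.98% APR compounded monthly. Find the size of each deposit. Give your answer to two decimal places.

Periodic rate i = 0.0298/12 = 0.00248333; n = 9 × 12 = 108 periods.
PMT = 7800 / ( [(1+0.00248333)^108 − 1] / 0.00248333 ) = 7800 / 123.694218 = 63.0587

A$63.06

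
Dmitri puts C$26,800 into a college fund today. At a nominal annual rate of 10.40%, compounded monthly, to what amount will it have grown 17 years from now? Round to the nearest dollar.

C$155,833

With 12 periods per year: i = 0.00866667, n = 204.
FV = 26,800 × (1 + 0.00866667)^204 = 155,832.9397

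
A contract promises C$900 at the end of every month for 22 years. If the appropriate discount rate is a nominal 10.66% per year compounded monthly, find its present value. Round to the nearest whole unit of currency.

Periodic rate i = 0.1066/12 = 0.00888333; n = 22 × 12 = 264 periods.
PV = 900 × [1 − (1+0.00888333)^(−264)] / 0.00888333 = 900 × 101.670673 = 91,503.6059

C$91,504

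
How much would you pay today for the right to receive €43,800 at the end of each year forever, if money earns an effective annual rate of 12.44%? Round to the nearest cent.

PV = PMT / i = 43800 / 0.1244 = 352,090.0322

€352,090.03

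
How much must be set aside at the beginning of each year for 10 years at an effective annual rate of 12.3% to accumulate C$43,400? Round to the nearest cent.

FV-annuity factor × (1+i) = 19.995339; PMT = 43400 / 19.995339 = 2,170.5058

C$2,170.51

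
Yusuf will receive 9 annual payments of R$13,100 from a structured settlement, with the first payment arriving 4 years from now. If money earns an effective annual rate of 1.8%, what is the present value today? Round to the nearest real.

R$102,327

Value one period before first payment (t=3): 13100 × [1 − (1+0.018)^(−9)] / 0.018 = 13100 × 8.240703 = 107,953.2067
Discount back 3 years: 107,953.2067 × (1+0.018)^(−3) = 107,953.2067 × 0.947887 = 102,327.4645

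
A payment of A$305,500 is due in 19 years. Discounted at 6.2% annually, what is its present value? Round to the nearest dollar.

A$97,419

PV = FV·(1+i)^(−n) = 305,500 × 0.318885 = 97,419.3879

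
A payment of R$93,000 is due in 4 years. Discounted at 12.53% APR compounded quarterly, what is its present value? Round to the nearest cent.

R$56,774.62

With 4 periods per year: i = 0.031325, n = 16.
PV = 93,000 / (1 + 0.031325)^16 = 93,000 / 1.638056 = 56,774.6180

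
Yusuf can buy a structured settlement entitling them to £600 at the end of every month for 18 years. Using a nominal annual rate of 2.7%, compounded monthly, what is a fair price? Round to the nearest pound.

£102,555

i = 0.027/12 = 0.00225 per month; n = 18·12 = 216.
Annuity factor a(216|0.00225) = 170.925471; PV = 600 × 170.925471 = 102,555.2823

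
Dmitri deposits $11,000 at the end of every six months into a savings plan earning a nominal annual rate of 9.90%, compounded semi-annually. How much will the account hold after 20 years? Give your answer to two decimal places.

i = 0.099/2 = 0.0495 per half-year; n = 20·2 = 40.
FV = 11000 × [(1+0.0495)^40 − 1] / 0.0495 = 11000 × 119.335987 = 1,312,695.8621

$1,312,695.86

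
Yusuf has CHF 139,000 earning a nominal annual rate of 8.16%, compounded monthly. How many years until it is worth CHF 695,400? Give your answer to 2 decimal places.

Periodic rate i = 0.0816/12 = 0.0068.
n = ln(695400/139000) / ln(1+0.0068) = ln(5.00288) / 0.006777 = 237.5708 months
= 237.5708/12 years

19.80 years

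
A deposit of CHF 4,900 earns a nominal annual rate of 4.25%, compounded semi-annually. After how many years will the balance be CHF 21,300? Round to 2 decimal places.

Periodic rate i = 0.0425/2 = 0.02125.
(1+i)^n = 21300/4900 = 4.34694, so n = ln 4.34694 / ln 1.02125 = 69.8838 half-years
= 69.8838/2 years

34.94 years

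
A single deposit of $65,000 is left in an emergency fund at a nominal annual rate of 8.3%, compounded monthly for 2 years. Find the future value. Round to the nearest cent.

i = 0.083/12 = 0.00691667 per month; n = 2·12 = 24.
FV = 65,000 × (1 + 0.00691667)^24 = 76,693.4126

$76,693.41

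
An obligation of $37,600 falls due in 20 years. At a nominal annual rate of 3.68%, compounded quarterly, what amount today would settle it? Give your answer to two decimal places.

$18,072.09

Periodic rate i = 0.0368/4 = 0.0092; n = 20 × 4 = 80 periods.
PV = 37,600 / (1 + 0.0092)^80 = 37,600 / 2.080556 = 18,072.0949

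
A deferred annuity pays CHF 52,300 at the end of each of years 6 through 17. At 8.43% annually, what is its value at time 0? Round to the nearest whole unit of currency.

CHF 257,207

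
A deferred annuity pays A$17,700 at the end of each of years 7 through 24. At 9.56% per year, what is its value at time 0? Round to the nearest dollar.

A$86,359

PV at t=6 (ordinary 18-year annuity): 17700 × a(18|0.0956) = 17700 × 8.438137 = 149,355.0218
PV₀ = 149,355.0218 / (1+0.0956)^6 = 149,355.0218 / 1.729466 = 86,359.0166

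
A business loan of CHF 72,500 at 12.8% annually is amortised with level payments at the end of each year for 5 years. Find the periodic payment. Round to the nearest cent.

CHF 20,512.31

PMT = 72500 / ( [1 − (1+0.128)^(−5)] / 0.128 ) = 72500 / 3.534463 = 20,512.3095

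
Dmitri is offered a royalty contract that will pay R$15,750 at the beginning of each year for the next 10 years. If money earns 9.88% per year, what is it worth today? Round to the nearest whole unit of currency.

Annuity factor a(10|0.0988) × (1+i) = 6.786596; PV = 15750 × 6.786596 = 106,888.8912
(annuity-due: payments at period start, so ×(1+i).)

R$106,889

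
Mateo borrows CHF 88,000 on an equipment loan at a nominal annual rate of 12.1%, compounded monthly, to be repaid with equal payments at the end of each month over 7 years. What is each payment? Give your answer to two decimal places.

Periodic rate i = 0.121/12 = 0.0100833; n = 7 × 12 = 84 periods.
Annuity-PV factor = 56.477214; PMT = 88000 / 56.477214 = 1,558.1505

CHF 1,558.15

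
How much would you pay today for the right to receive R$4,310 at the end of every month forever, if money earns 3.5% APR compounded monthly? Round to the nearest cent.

R$1,477,714.29

Periodic rate i = 0.035/12 = 0.00291667.
PV = C/r = 4310/0.00291667 = 1,477,714.2857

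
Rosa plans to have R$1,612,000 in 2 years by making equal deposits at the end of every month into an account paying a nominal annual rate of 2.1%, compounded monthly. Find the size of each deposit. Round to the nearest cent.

Periodic rate i = 0.021/12 = 0.00175; n = 2 × 12 = 24 periods.
FV-annuity factor = 24.489256; PMT = 1.612e+06 / 24.489256 = 65,824.7850

R$65,824.78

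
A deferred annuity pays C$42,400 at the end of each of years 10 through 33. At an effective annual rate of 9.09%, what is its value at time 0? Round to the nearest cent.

C$186,757.67

Value one period before first payment (t=9): 42400 × [1 − (1+0.0909)^(−24)] / 0.0909 = 42400 × 9.637781 = 408,641.9154
PV₀ = 408,641.9154 / (1+0.0909)^9 = 408,641.9154 / 2.188086 = 186,757.6650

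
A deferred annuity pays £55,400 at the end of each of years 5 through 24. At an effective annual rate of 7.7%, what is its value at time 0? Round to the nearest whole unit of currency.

£413,462

PV at t=4 (ordinary 20-year annuity): 55400 × a(20|0.077) = 55400 × 10.041268 = 556,286.2241
PV₀ = 556,286.2241 / (1+0.077)^4 = 556,286.2241 / 1.345435 = 413,461.8961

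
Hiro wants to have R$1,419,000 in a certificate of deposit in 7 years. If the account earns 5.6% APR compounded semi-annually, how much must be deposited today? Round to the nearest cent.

i = 0.056/2 = 0.028 per half-year; n = 7·2 = 14.
Discount factor = (1+0.028)^(−14) = 0.679354; PV = 1,419,000 × 0.679354 = 964,003.8985

R$964,003.90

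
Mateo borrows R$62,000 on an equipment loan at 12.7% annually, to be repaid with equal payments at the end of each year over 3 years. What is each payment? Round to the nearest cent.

R$26,124.71

Annuity-PV factor = 2.373233; PMT = 62000 / 2.373233 = 26,124.7052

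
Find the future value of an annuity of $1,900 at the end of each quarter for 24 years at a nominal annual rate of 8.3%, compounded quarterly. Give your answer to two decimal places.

$566,086.73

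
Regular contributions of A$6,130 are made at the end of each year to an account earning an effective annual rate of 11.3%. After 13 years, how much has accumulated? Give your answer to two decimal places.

FV = PMT · [(1+i)^n − 1] / i = 6130 · 26.742959 = 163,934.3374

A$163,934.34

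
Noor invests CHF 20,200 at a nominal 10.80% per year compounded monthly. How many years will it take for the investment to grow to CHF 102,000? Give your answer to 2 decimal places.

Periodic rate i = 0.108/12 = 0.009.
(1+i)^n = 102000/20200 = 5.04950, so n = ln 5.04950 / ln 1.009 = 180.7296 months
= 180.7296/12 years

15.06 years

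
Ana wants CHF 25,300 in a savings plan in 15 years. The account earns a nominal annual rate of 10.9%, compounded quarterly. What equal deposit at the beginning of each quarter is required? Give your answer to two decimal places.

CHF 167.01

i = 0.109/4 = 0.02725 per quarter; n = 15·4 = 60.
FV-annuity factor × (1+i) = 151.484241; PMT = 25300 / 151.484241 = 167.0141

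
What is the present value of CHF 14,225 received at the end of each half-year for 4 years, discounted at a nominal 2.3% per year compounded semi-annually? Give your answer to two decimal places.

CHF 108,129.65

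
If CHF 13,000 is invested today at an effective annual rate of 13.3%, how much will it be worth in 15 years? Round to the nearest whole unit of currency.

CHF 84,604

13,000 × (1+0.133)^15 = 13,000 × 6.508017 = 84,604.2150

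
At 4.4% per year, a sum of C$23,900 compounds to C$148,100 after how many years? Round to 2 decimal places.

42.36 years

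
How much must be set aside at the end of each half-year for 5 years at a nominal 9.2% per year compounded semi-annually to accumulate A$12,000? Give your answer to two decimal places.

i = 0.092/2 = 0.046 per half-year; n = 5·2 = 10.
FV-annuity factor = 12.345533; PMT = 12000 / 12.345533 = 972.0115

A$972.01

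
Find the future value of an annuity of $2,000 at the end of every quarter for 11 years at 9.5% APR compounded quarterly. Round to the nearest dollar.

i = 0.095/4 = 0.02375 per quarter; n = 11·4 = 44.
Accumulation factor s(44|0.02375) = 76.163114; FV = 2000 × 76.163114 = 152,326.2270

$152,326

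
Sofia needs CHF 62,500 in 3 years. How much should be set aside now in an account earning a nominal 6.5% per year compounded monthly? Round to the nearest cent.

With 12 periods per year: i = 0.00541667, n = 36.
PV = FV·(1+i)^(−n) = 62,500 × 0.823268 = 51,454.2355

CHF 51,454.24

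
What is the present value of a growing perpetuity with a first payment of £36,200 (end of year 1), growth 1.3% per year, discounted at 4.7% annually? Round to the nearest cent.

£1,064,705.88

PV = PMT / (i − g) = 36200 / (0.047 − 0.013) = 36200 / 0.034000 = 1,064,705.8824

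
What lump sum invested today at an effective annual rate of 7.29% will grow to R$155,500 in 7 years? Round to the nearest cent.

PV = FV·(1+i)^(−n) = 155,500 × 0.611062 = 95,020.1423

R$95,020.14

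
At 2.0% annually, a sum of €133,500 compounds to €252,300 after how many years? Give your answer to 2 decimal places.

(1+i)^n = 252300/133500 = 1.88989, so n = ln 1.88989 / ln 1.02 = 32.1431 years

32.14 years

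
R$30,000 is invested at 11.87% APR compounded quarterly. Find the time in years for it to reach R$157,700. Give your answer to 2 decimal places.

Periodic rate i = 0.1187/4 = 0.029675.
n = ln(157700/30000) / ln(1+0.029675) = ln(5.25667) / 0.029243 = 56.7481 quarters
= 56.7481/4 years

14.19 years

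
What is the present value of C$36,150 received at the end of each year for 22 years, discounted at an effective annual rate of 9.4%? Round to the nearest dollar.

C$331,290

PV = 36150 × [1 − (1+0.094)^(−22)] / 0.094 = 36150 × 9.164320 = 331,290.1559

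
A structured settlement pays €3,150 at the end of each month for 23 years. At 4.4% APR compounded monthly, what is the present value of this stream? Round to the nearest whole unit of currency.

€546,240

i = 0.044/12 = 0.00366667 per month; n = 23·12 = 276.
PV = 3150 × [1 − (1+0.00366667)^(−276)] / 0.00366667 = 3150 × 173.409642 = 546,240.3723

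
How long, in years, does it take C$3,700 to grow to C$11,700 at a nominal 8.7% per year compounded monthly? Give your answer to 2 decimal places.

Periodic rate i = 0.087/12 = 0.00725.
n = ln(11700/3700) / ln(1+0.00725) = ln(3.16216) / 0.007224 = 159.3689 months
= 159.3689/12 years

13.28 years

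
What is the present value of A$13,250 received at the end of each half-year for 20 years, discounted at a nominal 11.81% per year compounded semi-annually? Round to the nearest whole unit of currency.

Periodic rate i = 0.1181/2 = 0.05905; n = 20 × 2 = 40 periods.
Annuity factor a(40|0.05905) = 15.228241; PV = 13250 × 15.228241 = 201,774.1959

A$201,774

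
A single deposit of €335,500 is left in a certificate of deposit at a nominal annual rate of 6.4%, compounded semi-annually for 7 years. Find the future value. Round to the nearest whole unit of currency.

€521,445

Periodic rate i = 0.064/2 = 0.032; n = 7 × 2 = 14 periods.
FV = PV·(1+i)^n = 335,500 × 1.554232 = 521,444.7348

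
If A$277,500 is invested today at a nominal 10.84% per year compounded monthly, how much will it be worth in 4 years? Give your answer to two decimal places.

With 12 periods per year: i = 0.00903333, n = 48.
FV = PV·(1+i)^n = 277,500 × 1.539801 = 427,294.8206

A$427,294.82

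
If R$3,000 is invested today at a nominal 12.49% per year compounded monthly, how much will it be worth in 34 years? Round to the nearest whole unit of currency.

Periodic rate i = 0.1249/12 = 0.0104083; n = 34 × 12 = 408 periods.
FV = PV·(1+i)^n = 3,000 × 68.350723 = 205,052.1705

R$205,052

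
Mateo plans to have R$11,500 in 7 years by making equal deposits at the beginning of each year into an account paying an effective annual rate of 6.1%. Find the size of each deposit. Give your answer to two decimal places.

FV-annuity factor × (1+i) = 8.933064; PMT = 11500 / 8.933064 = 1,287.3522

R$1,287.35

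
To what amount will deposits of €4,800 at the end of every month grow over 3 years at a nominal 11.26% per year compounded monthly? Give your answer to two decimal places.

€204,441.08

Periodic rate i = 0.1126/12 = 0.00938333; n = 3 × 12 = 36 periods.
FV = PMT · [(1+i)^n − 1] / i = 4800 · 42.591891 = 204,441.0772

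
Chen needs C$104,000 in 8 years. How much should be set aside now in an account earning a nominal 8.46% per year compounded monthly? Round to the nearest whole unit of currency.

C$52,983

i = 0.0846/12 = 0.00705 per month; n = 8·12 = 96.
PV = 104,000 / (1 + 0.00705)^96 = 104,000 / 1.962905 = 52,982.7011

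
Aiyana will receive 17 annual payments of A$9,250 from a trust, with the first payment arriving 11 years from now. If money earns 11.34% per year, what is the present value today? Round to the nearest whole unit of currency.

A$23,375

Value one period before first payment (t=10): 9250 × [1 − (1+0.1134)^(−17)] / 0.1134 = 9250 × 7.398251 = 68,433.8207
PV₀ = 68,433.8207 / (1+0.1134)^10 = 68,433.8207 / 2.927603 = 23,375.3767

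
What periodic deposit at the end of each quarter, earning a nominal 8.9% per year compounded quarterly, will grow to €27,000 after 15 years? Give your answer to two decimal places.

With 4 periods per year: i = 0.02225, n = 60.
FV-annuity factor = 123.361226; PMT = 27000 / 123.361226 = 218.8694

€218.87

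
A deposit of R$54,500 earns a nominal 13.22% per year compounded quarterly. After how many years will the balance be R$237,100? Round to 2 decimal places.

Periodic rate i = 0.1322/4 = 0.03305.
n = ln(237100/54500) / ln(1+0.03305) = ln(4.35046) / 0.032516 = 45.2177 quarters
= 45.2177/4 years

11.30 years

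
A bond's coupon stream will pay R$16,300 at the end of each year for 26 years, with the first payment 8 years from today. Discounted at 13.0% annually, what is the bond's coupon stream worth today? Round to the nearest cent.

PV at t=7 (ordinary 26-year annuity): 16300 × a(26|0.13) = 16300 × 7.371668 = 120,158.1904
PV₀ = 120,158.1904 / (1+0.13)^7 = 120,158.1904 / 2.352605 = 51,074.5178

R$51,074.52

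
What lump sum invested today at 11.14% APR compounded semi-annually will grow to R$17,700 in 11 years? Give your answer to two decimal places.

R$5,371.33

With 2 periods per year: i = 0.0557, n = 22.
PV = FV·(1+i)^(−n) = 17,700 × 0.303465 = 5,371.3295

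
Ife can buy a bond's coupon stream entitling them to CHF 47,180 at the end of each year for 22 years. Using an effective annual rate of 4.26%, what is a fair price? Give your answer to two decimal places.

Annuity factor a(22|0.0426) = 14.098547; PV = 47180 × 14.098547 = 665,169.4242

CHF 665,169.42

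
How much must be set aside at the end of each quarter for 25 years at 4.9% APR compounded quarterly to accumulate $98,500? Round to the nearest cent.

$507.21

i = 0.049/4 = 0.01225 per quarter; n = 25·4 = 100.
PMT = 98500 / ( [(1+0.01225)^100 − 1] / 0.01225 ) = 98500 / 194.197954 = 507.2144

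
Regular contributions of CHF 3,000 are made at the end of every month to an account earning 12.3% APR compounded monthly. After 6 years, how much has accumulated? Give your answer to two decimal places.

Periodic rate i = 0.123/12 = 0.01025; n = 6 × 12 = 72 periods.
FV = PMT · [(1+i)^n − 1] / i = 3000 · 105.746801 = 317,240.4029

CHF 317,240.40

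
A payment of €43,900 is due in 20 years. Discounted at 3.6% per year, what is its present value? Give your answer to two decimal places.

€21,640.61

PV = FV·(1+i)^(−n) = 43,900 × 0.492952 = 21,640.6057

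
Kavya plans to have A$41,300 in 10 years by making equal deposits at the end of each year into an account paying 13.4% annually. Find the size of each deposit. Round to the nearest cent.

A$2,199.02

PMT = 41300 / ( [(1+0.134)^10 − 1] / 0.134 ) = 41300 / 18.781055 = 2,199.0245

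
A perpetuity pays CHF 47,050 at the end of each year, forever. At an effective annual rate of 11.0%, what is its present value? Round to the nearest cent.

PV = PMT / i = 47050 / 0.11 = 427,727.2727

CHF 427,727.27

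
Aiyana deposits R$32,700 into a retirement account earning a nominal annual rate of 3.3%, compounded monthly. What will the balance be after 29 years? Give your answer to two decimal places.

R$85,034.89

With 12 periods per year: i = 0.00275, n = 348.
32,700 × (1+0.00275)^348 = 32,700 × 2.600455 = 85,034.8872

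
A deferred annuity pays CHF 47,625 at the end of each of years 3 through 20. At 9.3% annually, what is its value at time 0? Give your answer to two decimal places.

CHF 342,172.18

Value one period before first payment (t=2): 47625 × [1 − (1+0.093)^(−18)] / 0.093 = 47625 × 8.583216 = 408,775.6495
PV₀ = 408,775.6495 / (1+0.093)^2 = 408,775.6495 / 1.194649 = 342,172.1773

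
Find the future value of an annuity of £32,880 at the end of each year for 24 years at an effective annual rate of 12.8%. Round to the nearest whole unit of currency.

£4,368,428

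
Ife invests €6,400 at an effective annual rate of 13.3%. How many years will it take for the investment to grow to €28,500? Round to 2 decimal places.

11.96 years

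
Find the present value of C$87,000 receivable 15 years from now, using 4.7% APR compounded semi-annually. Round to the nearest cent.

C$43,339.49

Periodic rate i = 0.047/2 = 0.0235; n = 15 × 2 = 30 periods.
PV = FV·(1+i)^(−n) = 87,000 × 0.498155 = 43,339.4946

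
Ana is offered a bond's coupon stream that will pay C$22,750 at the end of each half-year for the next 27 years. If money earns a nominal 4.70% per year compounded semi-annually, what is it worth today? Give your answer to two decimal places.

With 2 periods per year: i = 0.0235, n = 54.
Annuity factor a(54|0.0235) = 30.414038; PV = 22750 × 30.414038 = 691,919.3664

C$691,919.37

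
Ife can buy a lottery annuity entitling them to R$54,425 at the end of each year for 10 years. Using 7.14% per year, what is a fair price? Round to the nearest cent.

R$379,796.85

Annuity factor a(10|0.0714) = 6.978353; PV = 54425 × 6.978353 = 379,796.8527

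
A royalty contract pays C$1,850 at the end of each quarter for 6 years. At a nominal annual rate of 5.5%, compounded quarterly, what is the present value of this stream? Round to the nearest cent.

C$37,599.83

Periodic rate i = 0.055/4 = 0.01375; n = 6 × 4 = 24 periods.
PV = 1850 × [1 − (1+0.01375)^(−24)] / 0.01375 = 1850 × 20.324232 = 37,599.8291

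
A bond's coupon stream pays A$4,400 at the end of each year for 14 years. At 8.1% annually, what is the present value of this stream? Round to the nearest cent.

A$36,064.89

PV = PMT · [1 − (1+i)^(−n)] / i = 4400 · 8.196566 = 36,064.8903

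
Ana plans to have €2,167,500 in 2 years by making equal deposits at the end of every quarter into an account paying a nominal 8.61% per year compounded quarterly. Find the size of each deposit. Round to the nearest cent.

€251,177.48

Periodic rate i = 0.0861/4 = 0.021525; n = 2 × 4 = 8 periods.
PMT = 2.1675e+06 / ( [(1+0.021525)^8 − 1] / 0.021525 ) = 2.1675e+06 / 8.629357 = 251,177.4776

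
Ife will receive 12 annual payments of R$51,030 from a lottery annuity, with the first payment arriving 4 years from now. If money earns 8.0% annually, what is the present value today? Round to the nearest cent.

PV at t=3 (ordinary 12-year annuity): 51030 × a(12|0.08) = 51030 × 7.536078 = 384,566.0612
Discount back 3 years: 384,566.0612 × (1+0.08)^(−3) = 384,566.0612 × 0.793832 = 305,280.9382

R$305,280.94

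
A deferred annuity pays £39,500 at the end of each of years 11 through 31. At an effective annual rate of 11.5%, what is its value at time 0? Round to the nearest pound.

£103,892

PV at t=10 (ordinary 21-year annuity): 39500 × a(21|0.115) = 39500 × 7.811494 = 308,554.0147
Discount back 10 years: 308,554.0147 × (1+0.115)^(−10) = 308,554.0147 × 0.336706 = 103,892.1007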